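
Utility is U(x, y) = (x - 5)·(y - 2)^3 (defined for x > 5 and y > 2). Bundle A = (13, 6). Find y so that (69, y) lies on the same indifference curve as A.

y = 4

U(13, 6) = 512.
Set U(69, y) = 512 and solve.
With x = 69: (69 − 5) = 64, so (y − 2)^3 = 512/64 = 8.
Taking the cube root (with y > 2): y − 2 = 2, so y = 4.
Check: U(69, 4) = 512.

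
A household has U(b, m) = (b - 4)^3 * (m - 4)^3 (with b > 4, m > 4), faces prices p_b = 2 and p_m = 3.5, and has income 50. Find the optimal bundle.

MU_b = 3·(b−4)^2·(m−4)^3, MU_m = 3·(b−4)^3·(m−4)^2.
MRS = (m−4)/(b−4).
Tangency: set MRS = p_b/p_m = 2/3.5 = 4/7.
So (m − 4)/(b − 4) = 4/7, i.e. (m − 4) = (4/7)·(b − 4).
Rewrite the budget in excess-of-subsistence terms: 2·(b − 4) + 3.5·(m − 4) = 50 − 2·4 − 3.5·4 = 28.
Substituting, 4·(b − 4) = 28, so b − 4 = 7 and b* = 11.
Then m − 4 = (4/7)·7 = 4, so m* = 8.

b* = 11, m* = 8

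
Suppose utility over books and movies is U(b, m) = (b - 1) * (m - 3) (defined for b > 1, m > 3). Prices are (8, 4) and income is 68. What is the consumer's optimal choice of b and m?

MU_b = (m−3), MU_m = (b−1).
MRS = (m−3)/(b−1).
Tangency: set MRS = p_b/p_m = 8/4 = 2.
So (m − 3)/(b − 1) = 2, i.e. (m − 3) = 2·(b − 1).
Rewrite the budget in excess-of-subsistence terms: 8·(b − 1) + 4·(m − 3) = 68 − 8·1 − 4·3 = 48.
Substituting, 16·(b − 1) = 48, so b − 1 = 3 and b* = 4.
Then m − 3 = 2·3 = 6, so m* = 9.

b* = 4, m* = 9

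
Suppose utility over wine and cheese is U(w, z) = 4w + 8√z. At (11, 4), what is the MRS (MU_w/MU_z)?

MRS = 2

MU_w = 4, MU_z = 8/(2√z).
MRS = 4 ÷ (8/(2√z)).
At (11, 4): MRS = 2.
That is, one extra unit of w is worth 2 units of z at the margin.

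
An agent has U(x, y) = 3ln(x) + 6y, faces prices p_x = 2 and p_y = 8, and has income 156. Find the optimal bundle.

x* = 2, y* = 19

MU_x = 3/x, MU_y = 6.
MRS = 3/x ÷ 6.
Tangency: set MRS = p_x/p_y = 2/8 = 0.25.
MRS depends only on x: 0.5/x = 0.25 ⇒ x* = 0.5/0.25 = 2.
From the budget, 8·y = 156 − 2·2 = 152, so y* = 19.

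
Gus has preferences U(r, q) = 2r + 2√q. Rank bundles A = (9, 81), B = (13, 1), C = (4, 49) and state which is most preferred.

Bundle A

Evaluate utility at each bundle:
U(A) = 36.000.
U(B) = 28.000.
U(C) = 22.000.
Highest utility is A, so A ≻ B ≻ C.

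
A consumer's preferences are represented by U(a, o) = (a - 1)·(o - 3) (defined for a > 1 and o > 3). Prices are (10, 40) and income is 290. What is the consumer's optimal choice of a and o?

MU_a = (o−3), MU_o = (a−1).
MRS = (o−3)/(a−1).
Tangency: set MRS = p_a/p_o = 10/40 = 0.25.
So (o − 3)/(a − 1) = 0.25, i.e. (o − 3) = 0.25·(a − 1).
Rewrite the budget in excess-of-subsistence terms: 10·(a − 1) + 40·(o − 3) = 290 − 10·1 − 40·3 = 160.
Substituting, 20·(a − 1) = 160, so a − 1 = 8 and a* = 9.
Then o − 3 = 0.25·8 = 2, so o* = 5.

a* = 9, o* = 5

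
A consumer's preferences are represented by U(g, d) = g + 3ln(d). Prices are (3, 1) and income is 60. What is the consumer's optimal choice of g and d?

MU_g = 1, MU_d = 3/d.
MRS = 1 ÷ (3/d).
Tangency: set MRS = p_g/p_d = 3/1 = 3.
MRS depends only on d: (1/3)·d = 3 ⇒ d* = 3/(1/3) = 9.
From the budget, 3·g = 60 − 1·9 = 51, so g* = 17.

g* = 17, d* = 9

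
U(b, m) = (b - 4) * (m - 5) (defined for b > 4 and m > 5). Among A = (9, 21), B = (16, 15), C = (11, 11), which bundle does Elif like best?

Bundle B

Evaluate utility at each bundle:
U(A) = 80.
U(B) = 120.
U(C) = 42.
Highest utility is B, so B ≻ A ≻ C.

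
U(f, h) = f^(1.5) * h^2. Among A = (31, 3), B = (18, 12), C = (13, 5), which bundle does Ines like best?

Evaluate utility at each bundle:
U(A) = 1553.406.
U(B) = 10996.925.
U(C) = 1171.804.
Highest utility is B, so B ≻ A ≻ C.

Bundle B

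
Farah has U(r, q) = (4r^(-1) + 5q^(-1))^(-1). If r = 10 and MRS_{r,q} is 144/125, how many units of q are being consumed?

q = 12

For CES with ρ = -1, MRS = (4/5)·(q/r)^2.
Setting (4/5)·(q/10)^2 = 144/125 gives (q/10)^2 = 36/25, so q/10 = 1.2 and q = 12.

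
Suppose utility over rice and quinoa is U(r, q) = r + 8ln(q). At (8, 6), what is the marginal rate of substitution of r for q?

MRS = 0.75

MU_r = 1, MU_q = 8/q.
MRS = 1 ÷ (8/q).
At (8, 6): MRS = 0.75.
So at (8, 6) the consumer would give up 0.75 units of q for one more unit of r.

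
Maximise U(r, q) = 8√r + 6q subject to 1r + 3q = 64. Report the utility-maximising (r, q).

r* = 4, q* = 20

MU_r = 8/(2√r), MU_q = 6.
MRS = 8/(2√r) ÷ 6.
Tangency: set MRS = p_r/p_q = 1/3.
MRS depends only on r: (2/3)/√r = 1/3 ⇒ √r = (2/3)/(1/3) = 2 ⇒ r* = 4.
From the budget, 3·q = 64 − 1·4 = 60, so q* = 20.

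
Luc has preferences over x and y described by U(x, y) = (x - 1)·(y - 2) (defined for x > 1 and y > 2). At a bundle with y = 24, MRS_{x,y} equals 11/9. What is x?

x = 19

MU_x = (y−2), MU_y = (x−1).
MRS = (y−2)/(x−1).
Substitute y = 24: MRS = 22/(x − 1). Setting this equal to 11/9 gives x − 1 = 22/(11/9) = 18, so x = 19.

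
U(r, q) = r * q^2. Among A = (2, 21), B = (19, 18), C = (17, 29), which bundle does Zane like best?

Evaluate utility at each bundle:
U(A) = 882.
U(B) = 6156.
U(C) = 14297.
Highest utility is C, so C ≻ B ≻ A.

Bundle C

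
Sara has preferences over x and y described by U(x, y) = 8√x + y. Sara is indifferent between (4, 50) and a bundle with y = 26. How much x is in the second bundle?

x = 25

U(4, 50) = 66.
Set U(x, 26) = 66 and solve.
With y = 26: 8√x = 66 − 26 = 40, so √x = 5 and x = 25.
Check: U(25, 26) = 66.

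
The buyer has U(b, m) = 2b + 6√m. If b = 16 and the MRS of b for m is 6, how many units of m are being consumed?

m = 81

MU_b = 2, MU_m = 6/(2√m).
MRS = 2 ÷ (6/(2√m)).
MRS depends only on m: (2/3)·√m = 6 ⇒ √m = 6/(2/3) = 9 ⇒ m = 81.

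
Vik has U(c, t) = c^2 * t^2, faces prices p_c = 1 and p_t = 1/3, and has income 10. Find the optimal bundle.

c* = 5, t* = 15

MU_c = 2·c·t^2 and MU_t = 2·c^2·t.
MRS = MU_c/MU_t = t/c.
Tangency: set MRS = p_c/p_t = 1/(1/3) = 3.
So t/c = 3, i.e. t = 3·c.
Substitute into the budget 1·c + (1/3)·t = 10: 2·c = 10, so c* = 5.
Then t* = 3·5 = 15.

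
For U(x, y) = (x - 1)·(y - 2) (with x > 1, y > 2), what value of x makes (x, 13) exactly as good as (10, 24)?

x = 19

U(10, 24) = 198.
Set U(x, 13) = 198 and solve.
With y = 13: (13 − 2) = 11, so (x − 1) = 198/11 = 18.
So x = 1 + 18 = 19.
Check: U(19, 13) = 198.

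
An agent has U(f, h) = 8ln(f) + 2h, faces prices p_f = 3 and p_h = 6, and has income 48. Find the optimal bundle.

f* = 8, h* = 4

MU_f = 8/f, MU_h = 2.
MRS = 8/f ÷ 2.
Tangency: set MRS = p_f/p_h = 3/6 = 0.5.
MRS depends only on f: 4/f = 0.5 ⇒ f* = 4/0.5 = 8.
From the budget, 6·h = 48 − 3·8 = 24, so h* = 4.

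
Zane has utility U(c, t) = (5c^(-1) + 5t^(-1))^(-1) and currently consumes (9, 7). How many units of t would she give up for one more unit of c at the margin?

For CES with ρ = -1, MRS = (t/c)^2.
At (9, 7): MRS = 49/81.
The indifference curve has slope −49/81 at this bundle.

MRS = 49/81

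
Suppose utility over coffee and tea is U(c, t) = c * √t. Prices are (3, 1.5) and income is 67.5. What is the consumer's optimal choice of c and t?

c* = 15, t* = 15

MU_c = √t and MU_t = 0.5·c·t^(-0.5).
MRS = MU_c/MU_t = (2)·t/c.
Tangency: set MRS = p_c/p_t = 3/1.5 = 2.
So (2)·t/c = 2, i.e. t = c.
Substitute into the budget 3·c + 1.5·t = 67.5: 4.5·c = 67.5, so c* = 15.
Then t* = 15.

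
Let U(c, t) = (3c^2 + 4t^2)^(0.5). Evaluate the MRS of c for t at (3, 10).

MRS = 9/40

For CES with ρ = 2, MRS = (3/4)·(t/c)^(-1).
At (3, 10): MRS = 9/40.
That is, one extra unit of c is worth 9/40 units of t at the margin.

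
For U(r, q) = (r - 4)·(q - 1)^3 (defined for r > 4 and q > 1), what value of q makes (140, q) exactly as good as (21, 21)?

U(21, 21) = 136000.
Set U(140, q) = 136000 and solve.
With r = 140: (140 − 4) = 136, so (q − 1)^3 = 136000/136 = 1000.
Taking the cube root (with q > 1): q − 1 = 10, so q = 11.
Check: U(140, 11) = 136000.

q = 11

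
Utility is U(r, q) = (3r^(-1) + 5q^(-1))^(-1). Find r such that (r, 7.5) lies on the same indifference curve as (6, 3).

r = 2

U depends on (r, q) only through S = 3r^(-1) + 5q^(-1), so equal utility means equal S. At (6, 3): S = 13/6.
With q = 7.5: 5·7.5^(-1) = 2/3, so 3r^(-1) = 13/6 − 2/3 = 1.5, i.e. r^(-1) = 0.5.
Hence r = 1/0.5 = 2.
Check: U(2, 7.5) = 0.4615.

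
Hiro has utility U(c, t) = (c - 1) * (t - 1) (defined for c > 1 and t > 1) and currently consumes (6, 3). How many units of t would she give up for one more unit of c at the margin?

MRS = 0.4

MU_c = (t−1), MU_t = (c−1).
MRS = (t−1)/(c−1).
At (6, 3): MRS = 0.4.
So at (6, 3) the consumer would give up 0.4 units of t for one more unit of c.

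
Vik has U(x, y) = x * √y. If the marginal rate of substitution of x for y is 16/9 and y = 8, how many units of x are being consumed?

MU_x = √y and MU_y = 0.5·x·y^(-0.5).
MRS = MU_x/MU_y = (2)·y/x.
Substitute y = 8: MRS = 16/x. Setting 16/x = 16/9 gives x = 16/(16/9) = 9.

x = 9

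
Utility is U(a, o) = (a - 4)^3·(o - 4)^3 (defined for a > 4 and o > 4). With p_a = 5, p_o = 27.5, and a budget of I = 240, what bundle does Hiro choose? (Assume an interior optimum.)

MU_a = 3·(a−4)^2·(o−4)^3, MU_o = 3·(a−4)^3·(o−4)^2.
MRS = (o−4)/(a−4).
Tangency: set MRS = p_a/p_o = 5/27.5 = 2/11.
So (o − 4)/(a − 4) = 2/11, i.e. (o − 4) = (2/11)·(a − 4).
Rewrite the budget in excess-of-subsistence terms: 5·(a − 4) + 27.5·(o − 4) = 240 − 5·4 − 27.5·4 = 110.
Substituting, 10·(a − 4) = 110, so a − 4 = 11 and a* = 15.
Then o − 4 = (2/11)·11 = 2, so o* = 6.

a* = 15, o* = 6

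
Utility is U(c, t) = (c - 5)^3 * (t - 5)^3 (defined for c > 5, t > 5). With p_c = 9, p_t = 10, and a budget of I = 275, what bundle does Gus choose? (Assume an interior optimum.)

c* = 15, t* = 14

MU_c = 3·(c−5)^2·(t−5)^3, MU_t = 3·(c−5)^3·(t−5)^2.
MRS = (t−5)/(c−5).
Tangency: set MRS = p_c/p_t = 9/10 = 0.9.
So (t − 5)/(c − 5) = 0.9, i.e. (t − 5) = 0.9·(c − 5).
Rewrite the budget in excess-of-subsistence terms: 9·(c − 5) + 10·(t − 5) = 275 − 9·5 − 10·5 = 180.
Substituting, 18·(c − 5) = 180, so c − 5 = 10 and c* = 15.
Then t − 5 = 0.9·10 = 9, so t* = 14.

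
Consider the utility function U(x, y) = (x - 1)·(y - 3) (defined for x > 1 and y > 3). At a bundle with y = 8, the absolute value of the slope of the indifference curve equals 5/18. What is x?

MU_x = (y−3), MU_y = (x−1).
MRS = (y−3)/(x−1).
Substitute y = 8: MRS = 5/(x − 1). Setting this equal to 5/18 gives x − 1 = 5/(5/18) = 18, so x = 19.

x = 19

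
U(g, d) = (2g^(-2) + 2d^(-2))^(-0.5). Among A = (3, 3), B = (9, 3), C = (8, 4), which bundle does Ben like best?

Evaluate utility at each bundle:
U(A) = 1.500.
U(B) = 2.012.
U(C) = 2.530.
Highest utility is C, so C ≻ B ≻ A.

Bundle C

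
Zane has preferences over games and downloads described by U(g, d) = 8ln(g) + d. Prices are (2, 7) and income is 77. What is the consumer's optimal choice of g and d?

MU_g = 8/g, MU_d = 1.
MRS = 8/g ÷ 1.
Tangency: set MRS = p_g/p_d = 2/7.
MRS depends only on g: 8/g = 2/7 ⇒ g* = 8/(2/7) = 28.
From the budget, 7·d = 77 − 2·28 = 21, so d* = 3.

g* = 28, d* = 3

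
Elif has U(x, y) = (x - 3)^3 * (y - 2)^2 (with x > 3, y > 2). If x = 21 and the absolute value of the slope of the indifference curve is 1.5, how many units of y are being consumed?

MU_x = 3·(x−3)^2·(y−2)^2, MU_y = 2·(x−3)^3·(y−2).
MRS = (3/2)·(y−2)/(x−3).
Substitute x = 21: MRS = (y − 2)/12. Setting this equal to 1.5 gives y − 2 = 1.5·12 = 18, so y = 20.

y = 20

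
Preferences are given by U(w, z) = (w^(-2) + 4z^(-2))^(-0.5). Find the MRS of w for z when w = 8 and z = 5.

For CES with ρ = -2, MRS = (1/4)·(z/w)^3.
At (8, 5): MRS = 125/2048.
So at (8, 5) the consumer would give up 125/2048 units of z for one more unit of w.

MRS = 125/2048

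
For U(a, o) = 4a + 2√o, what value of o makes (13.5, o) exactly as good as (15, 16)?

o = 49

U(15, 16) = 68.
Set U(13.5, o) = 68 and solve.
With a = 13.5: 2√o = 68 − 4·13.5 = 14, so √o = 7 and o = 49.
Check: U(13.5, 49) = 68.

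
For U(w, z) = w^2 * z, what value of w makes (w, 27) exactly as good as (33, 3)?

w = 11

U(33, 3) = 3267.
Set U(w, 27) = 3267 and solve.
With z = 27: w^2 = 3267/27 = 121; taking the square root, w = 11.
Check: U(11, 27) = 3267.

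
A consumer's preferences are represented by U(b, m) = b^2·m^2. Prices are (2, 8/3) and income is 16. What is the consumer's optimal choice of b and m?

b* = 4, m* = 3

MU_b = 2·b·m^2 and MU_m = 2·b^2·m.
MRS = MU_b/MU_m = m/b.
Tangency: set MRS = p_b/p_m = 2/(8/3) = 0.75.
So m/b = 0.75, i.e. m = 0.75·b.
Substitute into the budget 2·b + (8/3)·m = 16: 4·b = 16, so b* = 4.
Then m* = 0.75·4 = 3.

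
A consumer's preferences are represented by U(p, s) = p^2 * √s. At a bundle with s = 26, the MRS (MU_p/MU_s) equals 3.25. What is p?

p = 32

MU_p = 2·p·√s and MU_s = 0.5·p^2·s^(-0.5).
MRS = MU_p/MU_s = (4)·s/p.
Substitute s = 26: MRS = 104/p. Setting 104/p = 3.25 gives p = 104/3.25 = 32.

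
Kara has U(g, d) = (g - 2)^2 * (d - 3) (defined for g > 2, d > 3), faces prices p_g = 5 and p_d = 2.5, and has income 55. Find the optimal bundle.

MU_g = 2·(g−2)·(d−3), MU_d = (g−2)^2.
MRS = (2/1)·(d−3)/(g−2).
Tangency: set MRS = p_g/p_d = 5/2.5 = 2.
So (2/1)·(d − 3)/(g − 2) = 2, i.e. (d − 3) = (g − 2).
Rewrite the budget in excess-of-subsistence terms: 5·(g − 2) + 2.5·(d − 3) = 55 − 5·2 − 2.5·3 = 37.5.
Substituting, 7.5·(g − 2) = 37.5, so g − 2 = 5 and g* = 7.
Then d − 3 = 5, so d* = 8.

g* = 7, d* = 8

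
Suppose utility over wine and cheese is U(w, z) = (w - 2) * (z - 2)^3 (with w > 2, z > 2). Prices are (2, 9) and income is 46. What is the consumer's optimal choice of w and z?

w* = 5, z* = 4

MU_w = (z−2)^3, MU_z = 3·(w−2)·(z−2)^2.
MRS = (1/3)·(z−2)/(w−2).
Tangency: set MRS = p_w/p_z = 2/9.
So (1/3)·(z − 2)/(w − 2) = 2/9, i.e. (z − 2) = (2/3)·(w − 2).
Rewrite the budget in excess-of-subsistence terms: 2·(w − 2) + 9·(z − 2) = 46 − 2·2 − 9·2 = 24.
Substituting, 8·(w − 2) = 24, so w − 2 = 3 and w* = 5.
Then z − 2 = (2/3)·3 = 2, so z* = 4.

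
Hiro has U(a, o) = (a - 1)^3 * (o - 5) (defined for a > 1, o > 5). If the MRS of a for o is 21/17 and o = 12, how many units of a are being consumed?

a = 18

MU_a = 3·(a−1)^2·(o−5), MU_o = (a−1)^3.
MRS = (3/1)·(o−5)/(a−1).
Substitute o = 12: MRS = 21/(a − 1). Setting this equal to 21/17 gives a − 1 = 21/(21/17) = 17, so a = 18.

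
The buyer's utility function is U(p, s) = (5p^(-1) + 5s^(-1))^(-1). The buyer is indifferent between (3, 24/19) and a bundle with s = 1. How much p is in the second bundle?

p = 8

U depends on (p, s) only through S = 5p^(-1) + 5s^(-1), so equal utility means equal S. At (3, 24/19): S = 5.625.
With s = 1: 5·1^(-1) = 5, so 5p^(-1) = 5.625 − 5 = 0.625, i.e. p^(-1) = 0.125.
Hence p = 1/0.125 = 8.
Check: U(8, 1) = 0.1778.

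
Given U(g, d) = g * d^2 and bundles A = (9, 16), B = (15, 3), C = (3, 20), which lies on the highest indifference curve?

Bundle A

Evaluate utility at each bundle:
U(A) = 2304.
U(B) = 135.
U(C) = 1200.
Highest utility is A, so A ≻ C ≻ B.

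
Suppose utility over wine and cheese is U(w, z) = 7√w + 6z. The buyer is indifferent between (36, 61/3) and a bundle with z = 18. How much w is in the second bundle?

w = 64

U(36, 61/3) = 164.
Set U(w, 18) = 164 and solve.
With z = 18: 7√w = 164 − 6·18 = 56, so √w = 8 and w = 64.
Check: U(64, 18) = 164.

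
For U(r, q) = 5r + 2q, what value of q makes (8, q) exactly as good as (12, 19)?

U(12, 19) = 98.
Set U(8, q) = 98 and solve.
5·8 + 2q = 98 ⇒ 2q = 58 ⇒ q = 29.
Check: U(8, 29) = 98.

q = 29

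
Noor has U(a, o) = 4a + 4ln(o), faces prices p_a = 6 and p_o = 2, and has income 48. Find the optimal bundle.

MU_a = 4, MU_o = 4/o.
MRS = 4 ÷ (4/o).
Tangency: set MRS = p_a/p_o = 6/2 = 3.
MRS depends only on o: o = 3 ⇒ o* = 3.
From the budget, 6·a = 48 − 2·3 = 42, so a* = 7.

a* = 7, o* = 3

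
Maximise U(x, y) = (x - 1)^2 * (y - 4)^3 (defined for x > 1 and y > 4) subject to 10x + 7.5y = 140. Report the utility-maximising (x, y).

MU_x = 2·(x−1)·(y−4)^3, MU_y = 3·(x−1)^2·(y−4)^2.
MRS = (2/3)·(y−4)/(x−1).
Tangency: set MRS = p_x/p_y = 10/7.5 = 4/3.
So (2/3)·(y − 4)/(x − 1) = 4/3, i.e. (y − 4) = 2·(x − 1).
Rewrite the budget in excess-of-subsistence terms: 10·(x − 1) + 7.5·(y − 4) = 140 − 10·1 − 7.5·4 = 100.
Substituting, 25·(x − 1) = 100, so x − 1 = 4 and x* = 5.
Then y − 4 = 2·4 = 8, so y* = 12.

x* = 5, y* = 12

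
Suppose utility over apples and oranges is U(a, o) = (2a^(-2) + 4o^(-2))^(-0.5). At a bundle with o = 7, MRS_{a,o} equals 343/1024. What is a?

For CES with ρ = -2, MRS = (2/4)·(o/a)^3.
Setting (2/4)·(7/a)^3 = 343/1024 gives (7/a)^3 = 343/512, so 7/a = 0.875 and a = 8.

a = 8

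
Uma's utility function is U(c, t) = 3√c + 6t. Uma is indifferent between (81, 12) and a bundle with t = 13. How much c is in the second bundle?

U(81, 12) = 99.
Set U(c, 13) = 99 and solve.
With t = 13: 3√c = 99 − 6·13 = 21, so √c = 7 and c = 49.
Check: U(49, 13) = 99.

c = 49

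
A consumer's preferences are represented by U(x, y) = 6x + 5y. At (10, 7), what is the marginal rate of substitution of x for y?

MU_x = 6, MU_y = 5, so MRS = 6/5 = 1.2 at every bundle.
At (10, 7): MRS = 1.2.
The indifference curve has slope −1.2 at this bundle.

MRS = 1.2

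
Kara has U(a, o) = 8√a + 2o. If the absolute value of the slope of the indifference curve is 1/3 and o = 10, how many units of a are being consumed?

a = 36

MU_a = 8/(2√a), MU_o = 2.
MRS = 8/(2√a) ÷ 2.
MRS depends only on a: 2/√a = 1/3 ⇒ √a = 2/(1/3) = 6 ⇒ a = 36.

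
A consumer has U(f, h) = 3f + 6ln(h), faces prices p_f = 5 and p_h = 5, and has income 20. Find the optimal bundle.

f* = 2, h* = 2

MU_f = 3, MU_h = 6/h.
MRS = 3 ÷ (6/h).
Tangency: set MRS = p_f/p_h = 5/5 = 1.
MRS depends only on h: 0.5·h = 1 ⇒ h* = 1/0.5 = 2.
From the budget, 5·f = 20 − 5·2 = 10, so f* = 2.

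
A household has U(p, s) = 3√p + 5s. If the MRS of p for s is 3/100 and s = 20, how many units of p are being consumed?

MU_p = 3/(2√p), MU_s = 5.
MRS = 3/(2√p) ÷ 5.
MRS depends only on p: 0.3/√p = 3/100 ⇒ √p = 0.3/(3/100) = 10 ⇒ p = 100.

p = 100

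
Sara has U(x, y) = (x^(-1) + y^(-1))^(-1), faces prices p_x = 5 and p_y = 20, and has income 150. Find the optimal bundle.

For CES with ρ = -1, MRS = (y/x)^2.
Tangency: set MRS = p_x/p_y = 5/20 = 0.25.
So (y/x)^2 = 0.25; taking the square root, y/x = 0.5, i.e. y = 0.5·x.
Substitute into the budget 5·x + 20·y = 150: 15·x = 150, so x* = 10 and y* = 0.5·10 = 5.

x* = 10, y* = 5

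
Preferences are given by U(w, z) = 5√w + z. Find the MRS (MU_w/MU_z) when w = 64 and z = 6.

MRS = 5/16

MU_w = 5/(2√w), MU_z = 1.
MRS = 5/(2√w) ÷ 1.
At (64, 6): MRS = 5/16.
So at (64, 6) the consumer would give up 5/16 units of z for one more unit of w.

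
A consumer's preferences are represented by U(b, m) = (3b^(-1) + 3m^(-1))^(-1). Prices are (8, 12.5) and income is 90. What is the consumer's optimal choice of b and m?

b* = 5, m* = 4

For CES with ρ = -1, MRS = (m/b)^2.
Tangency: set MRS = p_b/p_m = 8/12.5 = 16/25.
So (m/b)^2 = 16/25; taking the square root, m/b = 0.8, i.e. m = 0.8·b.
Substitute into the budget 8·b + 12.5·m = 90: 18·b = 90, so b* = 5 and m* = 0.8·5 = 4.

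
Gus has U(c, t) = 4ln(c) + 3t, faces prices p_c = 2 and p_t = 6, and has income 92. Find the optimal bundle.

MU_c = 4/c, MU_t = 3.
MRS = 4/c ÷ 3.
Tangency: set MRS = p_c/p_t = 2/6 = 1/3.
MRS depends only on c: (4/3)/c = 1/3 ⇒ c* = (4/3)/(1/3) = 4.
From the budget, 6·t = 92 − 2·4 = 84, so t* = 14.

c* = 4, t* = 14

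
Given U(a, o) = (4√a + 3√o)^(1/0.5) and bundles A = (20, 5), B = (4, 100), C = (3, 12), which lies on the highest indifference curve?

Evaluate utility at each bundle:
U(A) = 605.000.
U(B) = 1444.000.
U(C) = 300.000.
Highest utility is B, so B ≻ A ≻ C.

Bundle B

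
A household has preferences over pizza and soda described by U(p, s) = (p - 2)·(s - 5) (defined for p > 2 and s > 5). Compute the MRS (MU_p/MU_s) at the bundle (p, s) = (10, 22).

MU_p = (s−5), MU_s = (p−2).
MRS = (s−5)/(p−2).
At (10, 22): MRS = 2.125.
So at (10, 22) the consumer would give up 2.125 units of s for one more unit of p.

MRS = 2.125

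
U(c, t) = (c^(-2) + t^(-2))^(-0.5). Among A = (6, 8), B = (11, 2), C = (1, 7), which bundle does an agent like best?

Bundle A

Evaluate utility at each bundle:
U(A) = 4.800.
U(B) = 1.968.
U(C) = 0.990.
Highest utility is A, so A ≻ B ≻ C.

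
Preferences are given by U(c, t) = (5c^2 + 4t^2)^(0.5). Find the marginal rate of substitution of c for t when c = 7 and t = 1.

MRS = 8.75

For CES with ρ = 2, MRS = (5/4)·(t/c)^(-1).
At (7, 1): MRS = 8.75.
So at (7, 1) the consumer would give up 8.75 units of t for one more unit of c.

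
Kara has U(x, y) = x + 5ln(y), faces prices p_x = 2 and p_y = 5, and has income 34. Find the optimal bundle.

x* = 12, y* = 2

MU_x = 1, MU_y = 5/y.
MRS = 1 ÷ (5/y).
Tangency: set MRS = p_x/p_y = 2/5 = 0.4.
MRS depends only on y: 0.2·y = 0.4 ⇒ y* = 0.4/0.2 = 2.
From the budget, 2·x = 34 − 5·2 = 24, so x* = 12.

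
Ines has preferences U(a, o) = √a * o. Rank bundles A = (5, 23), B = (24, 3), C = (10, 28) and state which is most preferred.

Evaluate utility at each bundle:
U(A) = 51.430.
U(B) = 14.697.
U(C) = 88.544.
Highest utility is C, so C ≻ A ≻ B.

Bundle C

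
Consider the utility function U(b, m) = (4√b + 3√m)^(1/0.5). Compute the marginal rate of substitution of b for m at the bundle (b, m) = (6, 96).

MRS = 16/3

For CES with ρ = 0.5, MRS = (4/3)·√(m/b).
At (6, 96): MRS = 16/3.
The indifference curve has slope −16/3 at this bundle.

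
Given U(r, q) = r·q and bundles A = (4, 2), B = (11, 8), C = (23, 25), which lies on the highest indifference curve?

Evaluate utility at each bundle:
U(A) = 8.
U(B) = 88.
U(C) = 575.
Highest utility is C, so C ≻ B ≻ A.

Bundle C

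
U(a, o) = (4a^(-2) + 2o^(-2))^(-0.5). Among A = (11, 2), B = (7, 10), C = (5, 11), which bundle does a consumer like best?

Bundle B

Evaluate utility at each bundle:
U(A) = 1.370.
U(B) = 3.137.
U(C) = 2.380.
Highest utility is B, so B ≻ C ≻ A.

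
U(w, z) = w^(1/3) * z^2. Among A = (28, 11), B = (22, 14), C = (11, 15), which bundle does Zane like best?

Bundle B

Evaluate utility at each bundle:
U(A) = 367.427.
U(B) = 549.200.
U(C) = 500.396.
Highest utility is B, so B ≻ C ≻ A.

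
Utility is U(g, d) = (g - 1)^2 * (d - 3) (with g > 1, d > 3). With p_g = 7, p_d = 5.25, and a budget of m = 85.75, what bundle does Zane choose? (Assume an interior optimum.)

g* = 7, d* = 7

MU_g = 2·(g−1)·(d−3), MU_d = (g−1)^2.
MRS = (2/1)·(d−3)/(g−1).
Tangency: set MRS = p_g/p_d = 7/5.25 = 4/3.
So (2/1)·(d − 3)/(g − 1) = 4/3, i.e. (d − 3) = (2/3)·(g − 1).
Rewrite the budget in excess-of-subsistence terms: 7·(g − 1) + 5.25·(d − 3) = 85.75 − 7·1 − 5.25·3 = 63.
Substituting, 10.5·(g − 1) = 63, so g − 1 = 6 and g* = 7.
Then d − 3 = (2/3)·6 = 4, so d* = 7.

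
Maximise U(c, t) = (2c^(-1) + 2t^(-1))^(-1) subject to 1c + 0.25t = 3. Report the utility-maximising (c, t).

c* = 2, t* = 4

For CES with ρ = -1, MRS = (t/c)^2.
Tangency: set MRS = p_c/p_t = 1/0.25 = 4.
So (t/c)^2 = 4; taking the square root, t/c = 2, i.e. t = 2·c.
Substitute into the budget 1·c + 0.25·t = 3: 1.5·c = 3, so c* = 2 and t* = 2·2 = 4.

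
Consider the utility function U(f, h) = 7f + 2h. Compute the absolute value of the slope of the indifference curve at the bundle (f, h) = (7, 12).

MRS = 3.5

MU_f = 7, MU_h = 2, so MRS = 7/2 = 3.5 at every bundle.
At (7, 12): MRS = 3.5.
That is, one extra unit of f is worth 3.5 units of h at the margin.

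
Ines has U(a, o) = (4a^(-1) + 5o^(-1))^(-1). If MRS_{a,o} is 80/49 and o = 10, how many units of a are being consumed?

For CES with ρ = -1, MRS = (4/5)·(o/a)^2.
Setting (4/5)·(10/a)^2 = 80/49 gives (10/a)^2 = 100/49, so 10/a = 10/7 and a = 7.

a = 7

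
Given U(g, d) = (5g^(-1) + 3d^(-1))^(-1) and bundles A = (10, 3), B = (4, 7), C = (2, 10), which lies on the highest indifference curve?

Bundle A

Evaluate utility at each bundle:
U(A) = 0.667.
U(B) = 0.596.
U(C) = 0.357.
Highest utility is A, so A ≻ B ≻ C.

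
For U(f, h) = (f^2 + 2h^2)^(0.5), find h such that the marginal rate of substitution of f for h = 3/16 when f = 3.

h = 8

For CES with ρ = 2, MRS = (1/2)·(h/f)^(-1).
Setting (1/2)·(h/3)^(-1) = 3/16 gives (h/3)^(-1) = 0.375, so h/3 = 8/3 and h = 8.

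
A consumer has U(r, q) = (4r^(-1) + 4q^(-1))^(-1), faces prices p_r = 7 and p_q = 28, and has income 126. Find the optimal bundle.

r* = 6, q* = 3

For CES with ρ = -1, MRS = (q/r)^2.
Tangency: set MRS = p_r/p_q = 7/28 = 0.25.
So (q/r)^2 = 0.25; taking the square root, q/r = 0.5, i.e. q = 0.5·r.
Substitute into the budget 7·r + 28·q = 126: 21·r = 126, so r* = 6 and q* = 0.5·6 = 3.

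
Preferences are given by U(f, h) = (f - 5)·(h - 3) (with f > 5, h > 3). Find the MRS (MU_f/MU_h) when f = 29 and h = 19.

MU_f = (h−3), MU_h = (f−5).
MRS = (h−3)/(f−5).
At (29, 19): MRS = 2/3.
The indifference curve has slope −2/3 at this bundle.

MRS = 2/3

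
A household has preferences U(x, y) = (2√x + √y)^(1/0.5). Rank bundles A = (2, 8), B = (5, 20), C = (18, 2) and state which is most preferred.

Bundle C

Evaluate utility at each bundle:
U(A) = 32.000.
U(B) = 80.000.
U(C) = 98.000.
Highest utility is C, so C ≻ B ≻ A.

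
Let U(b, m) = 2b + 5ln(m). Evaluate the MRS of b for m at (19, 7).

MU_b = 2, MU_m = 5/m.
MRS = 2 ÷ (5/m).
At (19, 7): MRS = 2.8.
So at (19, 7) the consumer would give up 2.8 units of m for one more unit of b.

MRS = 2.8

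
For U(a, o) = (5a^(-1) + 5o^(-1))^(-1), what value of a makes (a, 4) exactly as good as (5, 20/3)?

a = 10

U depends on (a, o) only through S = 5a^(-1) + 5o^(-1), so equal utility means equal S. At (5, 20/3): S = 1.75.
With o = 4: 5·4^(-1) = 1.25, so 5a^(-1) = 1.75 − 1.25 = 0.5, i.e. a^(-1) = 0.1.
Hence a = 1/0.1 = 10.
Check: U(10, 4) = 0.5714.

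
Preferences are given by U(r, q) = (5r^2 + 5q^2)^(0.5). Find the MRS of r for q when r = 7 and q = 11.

MRS = 7/11

For CES with ρ = 2, MRS = (q/r)^(-1).
At (7, 11): MRS = 7/11.
That is, one extra unit of r is worth 7/11 units of q at the margin.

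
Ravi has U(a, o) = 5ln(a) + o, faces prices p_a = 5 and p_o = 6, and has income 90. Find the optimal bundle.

a* = 6, o* = 10

MU_a = 5/a, MU_o = 1.
MRS = 5/a ÷ 1.
Tangency: set MRS = p_a/p_o = 5/6.
MRS depends only on a: 5/a = 5/6 ⇒ a* = 5/(5/6) = 6.
From the budget, 6·o = 90 − 5·6 = 60, so o* = 10.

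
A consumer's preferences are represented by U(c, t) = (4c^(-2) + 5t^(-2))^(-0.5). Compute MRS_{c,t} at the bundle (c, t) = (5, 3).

MRS = 108/625

For CES with ρ = -2, MRS = (4/5)·(t/c)^3.
At (5, 3): MRS = 108/625.
That is, one extra unit of c is worth 108/625 units of t at the margin.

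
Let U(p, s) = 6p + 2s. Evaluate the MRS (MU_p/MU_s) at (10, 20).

MU_p = 6, MU_s = 2, so MRS = 6/2 = 3 at every bundle.
At (10, 20): MRS = 3.
So at (10, 20) the consumer would give up 3 units of s for one more unit of p.

MRS = 3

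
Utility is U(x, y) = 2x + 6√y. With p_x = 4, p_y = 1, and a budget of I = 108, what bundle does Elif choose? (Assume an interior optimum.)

x* = 18, y* = 36

MU_x = 2, MU_y = 6/(2√y).
MRS = 2 ÷ (6/(2√y)).
Tangency: set MRS = p_x/p_y = 4/1 = 4.
MRS depends only on y: (2/3)·√y = 4 ⇒ √y = 4/(2/3) = 6 ⇒ y* = 36.
From the budget, 4·x = 108 − 1·36 = 72, so x* = 18.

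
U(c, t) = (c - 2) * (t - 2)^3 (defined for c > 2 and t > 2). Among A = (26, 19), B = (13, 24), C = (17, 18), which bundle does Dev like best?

Evaluate utility at each bundle:
U(A) = 117912.
U(B) = 117128.
U(C) = 61440.
Highest utility is A, so A ≻ B ≻ C.

Bundle A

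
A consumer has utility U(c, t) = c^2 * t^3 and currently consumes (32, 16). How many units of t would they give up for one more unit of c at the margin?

MU_c = 2·c·t^3 and MU_t = 3·c^2·t^2.
MRS = MU_c/MU_t = (2/3)·t/c.
At (32, 16): MRS = 1/3.
So at (32, 16) the consumer would give up 1/3 units of t for one more unit of c.

MRS = 1/3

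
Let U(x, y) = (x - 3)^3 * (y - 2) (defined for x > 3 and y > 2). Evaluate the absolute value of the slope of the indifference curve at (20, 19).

MRS = 3

MU_x = 3·(x−3)^2·(y−2), MU_y = (x−3)^3.
MRS = (3/1)·(y−2)/(x−3).
At (20, 19): MRS = 3.
That is, one extra unit of x is worth 3 units of y at the margin.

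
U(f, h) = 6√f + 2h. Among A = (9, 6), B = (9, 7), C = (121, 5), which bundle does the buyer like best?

Bundle C

Evaluate utility at each bundle:
U(A) = 30.000.
U(B) = 32.000.
U(C) = 76.000.
Highest utility is C, so C ≻ B ≻ A.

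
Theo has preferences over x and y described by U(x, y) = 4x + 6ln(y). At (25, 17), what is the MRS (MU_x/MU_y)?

MRS = 34/3

MU_x = 4, MU_y = 6/y.
MRS = 4 ÷ (6/y).
At (25, 17): MRS = 34/3.
The indifference curve has slope −34/3 at this bundle.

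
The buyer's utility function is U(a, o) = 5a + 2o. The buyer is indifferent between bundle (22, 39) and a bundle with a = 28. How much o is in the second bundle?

U(22, 39) = 188.
Set U(28, o) = 188 and solve.
5·28 + 2o = 188 ⇒ 2o = 48 ⇒ o = 24.
Check: U(28, 24) = 188.

o = 24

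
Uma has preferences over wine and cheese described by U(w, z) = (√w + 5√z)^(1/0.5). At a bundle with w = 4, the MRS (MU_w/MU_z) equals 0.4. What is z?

z = 16

For CES with ρ = 0.5, MRS = (1/5)·√(z/w).
Setting (1/5)·√(z/4) = 0.4 gives √(z/4) = 2, so z/4 = 4 and z = 16.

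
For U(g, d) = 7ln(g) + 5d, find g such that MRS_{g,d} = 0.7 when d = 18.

MU_g = 7/g, MU_d = 5.
MRS = 7/g ÷ 5.
MRS depends only on g: 1.4/g = 0.7 ⇒ g = 1.4/0.7 = 2.

g = 2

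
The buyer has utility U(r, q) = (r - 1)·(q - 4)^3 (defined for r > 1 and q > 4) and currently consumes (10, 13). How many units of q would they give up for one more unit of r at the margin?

MU_r = (q−4)^3, MU_q = 3·(r−1)·(q−4)^2.
MRS = (1/3)·(q−4)/(r−1).
At (10, 13): MRS = 1/3.
So at (10, 13) the consumer would give up 1/3 units of q for one more unit of r.

MRS = 1/3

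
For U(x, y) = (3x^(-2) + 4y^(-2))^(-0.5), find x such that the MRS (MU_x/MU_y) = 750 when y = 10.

For CES with ρ = -2, MRS = (3/4)·(y/x)^3.
Setting (3/4)·(10/x)^3 = 750 gives (10/x)^3 = 1000, so 10/x = 10 and x = 1.

x = 1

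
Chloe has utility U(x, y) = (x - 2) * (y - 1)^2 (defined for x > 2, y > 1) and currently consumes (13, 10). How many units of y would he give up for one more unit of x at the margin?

MU_x = (y−1)^2, MU_y = 2·(x−2)·(y−1).
MRS = (1/2)·(y−1)/(x−2).
At (13, 10): MRS = 9/22.
So at (13, 10) the consumer would give up 9/22 units of y for one more unit of x.

MRS = 9/22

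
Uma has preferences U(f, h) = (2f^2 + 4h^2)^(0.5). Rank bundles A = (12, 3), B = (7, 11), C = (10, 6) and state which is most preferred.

Bundle B

Evaluate utility at each bundle:
U(A) = 18.000.
U(B) = 24.125.
U(C) = 18.547.
Highest utility is B, so B ≻ C ≻ A.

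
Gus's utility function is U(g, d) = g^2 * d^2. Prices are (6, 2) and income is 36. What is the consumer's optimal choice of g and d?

MU_g = 2·g·d^2 and MU_d = 2·g^2·d.
MRS = MU_g/MU_d = d/g.
Tangency: set MRS = p_g/p_d = 6/2 = 3.
So d/g = 3, i.e. d = 3·g.
Substitute into the budget 6·g + 2·d = 36: 12·g = 36, so g* = 3.
Then d* = 3·3 = 9.

g* = 3, d* = 9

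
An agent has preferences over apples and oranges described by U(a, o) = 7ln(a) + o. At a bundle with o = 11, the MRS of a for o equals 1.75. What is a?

a = 4

MU_a = 7/a, MU_o = 1.
MRS = 7/a ÷ 1.
MRS depends only on a: 7/a = 1.75 ⇒ a = 7/1.75 = 4.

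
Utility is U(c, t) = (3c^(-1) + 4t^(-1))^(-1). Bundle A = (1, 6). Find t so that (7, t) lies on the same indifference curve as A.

t = 21/17

U depends on (c, t) only through S = 3c^(-1) + 4t^(-1), so equal utility means equal S. At (1, 6): S = 11/3.
With c = 7: 3·7^(-1) = 3/7, so 4t^(-1) = 11/3 − 3/7 = 68/21, i.e. t^(-1) = 17/21.
Hence t = 1/(17/21) = 21/17.
Check: U(7, 21/17) = 0.2727.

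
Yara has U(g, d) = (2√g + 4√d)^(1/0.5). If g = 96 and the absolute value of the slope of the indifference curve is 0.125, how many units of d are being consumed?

d = 6

For CES with ρ = 0.5, MRS = (2/4)·√(d/g).
Setting (2/4)·√(d/96) = 0.125 gives √(d/96) = 0.25, so d/96 = 1/16 and d = 6.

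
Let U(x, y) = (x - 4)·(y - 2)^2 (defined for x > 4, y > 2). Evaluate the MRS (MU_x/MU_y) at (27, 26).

MU_x = (y−2)^2, MU_y = 2·(x−4)·(y−2).
MRS = (1/2)·(y−2)/(x−4).
At (27, 26): MRS = 12/23.
That is, one extra unit of x is worth 12/23 units of y at the margin.

MRS = 12/23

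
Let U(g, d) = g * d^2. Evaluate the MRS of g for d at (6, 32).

MRS = 8/3

MU_g = d^2 and MU_d = 2·g·d.
MRS = MU_g/MU_d = (1/2)·d/g.
At (6, 32): MRS = 8/3.
So at (6, 32) the consumer would give up 8/3 units of d for one more unit of g.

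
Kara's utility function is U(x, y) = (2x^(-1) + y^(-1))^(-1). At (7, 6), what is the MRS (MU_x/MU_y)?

For CES with ρ = -1, MRS = (2/1)·(y/x)^2.
At (7, 6): MRS = 72/49.
The indifference curve has slope −72/49 at this bundle.

MRS = 72/49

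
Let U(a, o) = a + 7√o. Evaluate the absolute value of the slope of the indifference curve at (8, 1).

MU_a = 1, MU_o = 7/(2√o).
MRS = 1 ÷ (7/(2√o)).
At (8, 1): MRS = 2/7.
That is, one extra unit of a is worth 2/7 units of o at the margin.

MRS = 2/7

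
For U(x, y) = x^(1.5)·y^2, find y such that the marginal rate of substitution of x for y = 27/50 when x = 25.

MU_x = 1.5·√x·y^2 and MU_y = 2·x^(1.5)·y.
MRS = MU_x/MU_y = (0.75)·y/x.
Substitute x = 25: MRS = y/(100/3). Setting y/(100/3) = 27/50 gives y = (27/50)·(100/3) = 18.

y = 18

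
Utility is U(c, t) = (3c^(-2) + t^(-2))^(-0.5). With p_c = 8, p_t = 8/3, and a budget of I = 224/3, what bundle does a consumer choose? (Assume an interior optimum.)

For CES with ρ = -2, MRS = (3/1)·(t/c)^3.
Tangency: set MRS = p_c/p_t = 8/(8/3) = 3.
So (t/c)^3 = 1; taking the cube root, t/c = 1, i.e. t = c.
Substitute into the budget 8·c + (8/3)·t = 224/3: (32/3)·c = 224/3, so c* = 7 and t* = 7.

c* = 7, t* = 7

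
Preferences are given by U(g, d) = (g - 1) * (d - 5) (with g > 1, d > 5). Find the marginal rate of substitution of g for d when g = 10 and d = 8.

MRS = 1/3

MU_g = (d−5), MU_d = (g−1).
MRS = (d−5)/(g−1).
At (10, 8): MRS = 1/3.
So at (10, 8) the consumer would give up 1/3 units of d for one more unit of g.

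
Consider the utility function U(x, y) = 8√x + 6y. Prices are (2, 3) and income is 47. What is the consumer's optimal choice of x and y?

x* = 1, y* = 15

MU_x = 8/(2√x), MU_y = 6.
MRS = 8/(2√x) ÷ 6.
Tangency: set MRS = p_x/p_y = 2/3.
MRS depends only on x: (2/3)/√x = 2/3 ⇒ √x = (2/3)/(2/3) = 1 ⇒ x* = 1.
From the budget, 3·y = 47 − 2·1 = 45, so y* = 15.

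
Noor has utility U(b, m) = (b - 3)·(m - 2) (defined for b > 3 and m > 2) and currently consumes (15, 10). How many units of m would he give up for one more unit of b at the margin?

MRS = 2/3

MU_b = (m−2), MU_m = (b−3).
MRS = (m−2)/(b−3).
At (15, 10): MRS = 2/3.
So at (15, 10) the consumer would give up 2/3 units of m for one more unit of b.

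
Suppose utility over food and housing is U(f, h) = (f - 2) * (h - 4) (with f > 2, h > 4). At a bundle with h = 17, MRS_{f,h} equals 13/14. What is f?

f = 16

MU_f = (h−4), MU_h = (f−2).
MRS = (h−4)/(f−2).
Substitute h = 17: MRS = 13/(f − 2). Setting this equal to 13/14 gives f − 2 = 13/(13/14) = 14, so f = 16.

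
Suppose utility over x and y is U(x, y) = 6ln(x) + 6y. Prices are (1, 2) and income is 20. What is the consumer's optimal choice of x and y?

MU_x = 6/x, MU_y = 6.
MRS = 6/x ÷ 6.
Tangency: set MRS = p_x/p_y = 1/2 = 0.5.
MRS depends only on x: 1/x = 0.5 ⇒ x* = 1/0.5 = 2.
From the budget, 2·y = 20 − 1·2 = 18, so y* = 9.

x* = 2, y* = 9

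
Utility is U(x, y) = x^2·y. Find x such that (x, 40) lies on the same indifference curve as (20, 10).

U(20, 10) = 4000.
Set U(x, 40) = 4000 and solve.
With y = 40: x^2 = 4000/40 = 100; taking the square root, x = 10.
Check: U(10, 40) = 4000.

x = 10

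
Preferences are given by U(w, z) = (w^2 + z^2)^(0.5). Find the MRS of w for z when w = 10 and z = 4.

MRS = 2.5

For CES with ρ = 2, MRS = (z/w)^(-1).
At (10, 4): MRS = 2.5.
That is, one extra unit of w is worth 2.5 units of z at the margin.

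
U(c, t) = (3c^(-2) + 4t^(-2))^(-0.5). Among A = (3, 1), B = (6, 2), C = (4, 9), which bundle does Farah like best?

Bundle C

Evaluate utility at each bundle:
U(A) = 0.480.
U(B) = 0.961.
U(C) = 2.055.
Highest utility is C, so C ≻ B ≻ A.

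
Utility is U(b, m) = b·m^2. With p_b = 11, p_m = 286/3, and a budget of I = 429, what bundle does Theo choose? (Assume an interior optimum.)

b* = 13, m* = 3

MU_b = m^2 and MU_m = 2·b·m.
MRS = MU_b/MU_m = (1/2)·m/b.
Tangency: set MRS = p_b/p_m = 11/(286/3) = 3/26.
So (1/2)·m/b = 3/26, i.e. m = (3/13)·b.
Substitute into the budget 11·b + (286/3)·m = 429: 33·b = 429, so b* = 13.
Then m* = (3/13)·13 = 3.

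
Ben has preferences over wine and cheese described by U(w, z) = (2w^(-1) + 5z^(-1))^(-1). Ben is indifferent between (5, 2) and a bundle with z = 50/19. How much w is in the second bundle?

w = 2

U depends on (w, z) only through S = 2w^(-1) + 5z^(-1), so equal utility means equal S. At (5, 2): S = 2.9.
With z = 50/19: 5·(50/19)^(-1) = 1.9, so 2w^(-1) = 2.9 − 1.9 = 1, i.e. w^(-1) = 0.5.
Hence w = 1/0.5 = 2.
Check: U(2, 50/19) = 0.3448.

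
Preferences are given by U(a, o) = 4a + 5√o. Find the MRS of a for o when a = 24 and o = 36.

MU_a = 4, MU_o = 5/(2√o).
MRS = 4 ÷ (5/(2√o)).
At (24, 36): MRS = 9.6.
That is, one extra unit of a is worth 9.6 units of o at the margin.

MRS = 9.6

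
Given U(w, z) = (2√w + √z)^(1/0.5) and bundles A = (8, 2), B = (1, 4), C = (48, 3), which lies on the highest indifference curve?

Bundle C

Evaluate utility at each bundle:
U(A) = 50.000.
U(B) = 16.000.
U(C) = 243.000.
Highest utility is C, so C ≻ A ≻ B.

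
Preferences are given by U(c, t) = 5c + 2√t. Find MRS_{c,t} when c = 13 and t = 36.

MU_c = 5, MU_t = 2/(2√t).
MRS = 5 ÷ (2/(2√t)).
At (13, 36): MRS = 30.
The indifference curve has slope −30 at this bundle.

MRS = 30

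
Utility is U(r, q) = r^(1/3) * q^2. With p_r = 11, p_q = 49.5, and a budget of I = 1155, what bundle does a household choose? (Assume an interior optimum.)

MU_r = 1/3·r^(-2/3)·q^2 and MU_q = 2·r^(1/3)·q.
MRS = MU_r/MU_q = (1/6)·q/r.
Tangency: set MRS = p_r/p_q = 11/49.5 = 2/9.
So (1/6)·q/r = 2/9, i.e. q = (4/3)·r.
Substitute into the budget 11·r + 49.5·q = 1155: 77·r = 1155, so r* = 15.
Then q* = (4/3)·15 = 20.

r* = 15, q* = 20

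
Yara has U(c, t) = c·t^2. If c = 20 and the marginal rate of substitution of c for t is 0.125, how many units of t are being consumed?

t = 5

MU_c = t^2 and MU_t = 2·c·t.
MRS = MU_c/MU_t = (1/2)·t/c.
Substitute c = 20: MRS = t/40. Setting t/40 = 0.125 gives t = 0.125·40 = 5.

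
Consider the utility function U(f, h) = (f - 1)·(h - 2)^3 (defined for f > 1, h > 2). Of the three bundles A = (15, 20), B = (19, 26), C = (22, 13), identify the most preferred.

Bundle B

Evaluate utility at each bundle:
U(A) = 81648.
U(B) = 248832.
U(C) = 27951.
Highest utility is B, so B ≻ A ≻ C.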